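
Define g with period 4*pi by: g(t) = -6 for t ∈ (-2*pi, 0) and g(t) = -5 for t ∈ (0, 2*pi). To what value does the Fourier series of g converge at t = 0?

At t = 0 the one-sided limits are g(0^-) = -6 and g(0^+) = -5.
By Dirichlet's theorem the series converges to their average, [(-6) + (-5)]/2 = -11/2.

-11/2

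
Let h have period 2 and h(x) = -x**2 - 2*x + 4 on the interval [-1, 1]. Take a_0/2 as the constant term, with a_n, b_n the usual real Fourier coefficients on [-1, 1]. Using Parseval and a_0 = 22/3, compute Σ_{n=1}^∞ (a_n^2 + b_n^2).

Parseval: a_0^2/2 + Σ_{n≥1} (a_n^2+b_n^2) = ∫_{-1}^{1} h(x)^2 dx = 446/15.
Subtract a_0^2/2 = 242/9: Σ (a_n^2+b_n^2) = 128/45.

128/45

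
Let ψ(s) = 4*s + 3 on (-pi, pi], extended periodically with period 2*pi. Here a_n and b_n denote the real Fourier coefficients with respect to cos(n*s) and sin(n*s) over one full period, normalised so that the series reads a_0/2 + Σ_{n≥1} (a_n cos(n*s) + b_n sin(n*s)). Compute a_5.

0

a_5 = 1/pi ∫_{-pi}^{pi} ψ(s) cos(5*s) ds.
Integrating by parts (boundary term plus one more integral), an antiderivative of (4*s + 3) cos(5*s) is 4*s*sin(5*s)/5 + 3*sin(5*s)/5 + 4*cos(5*s)/25; evaluating from -pi to pi: ∫_{-pi}^{pi} (4*s + 3) cos(5*s) ds = (-4/25) - (-4/25) = 0.
Hence a_5 = (1/pi)·(0) = 0.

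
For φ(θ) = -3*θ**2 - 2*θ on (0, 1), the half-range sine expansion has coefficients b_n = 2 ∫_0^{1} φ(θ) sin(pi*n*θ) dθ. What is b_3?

2*(4 - 15*pi**2)/(9*pi**3)

b_3 = 2 ∫_0^{1} (-3*θ**2 - 2*θ) sin(3*pi*θ) dθ.
Integrating by parts twice (tabular method), an antiderivative of (-3*θ**2 - 2*θ) sin(3*pi*θ) is θ**2*cos(3*pi*θ)/pi - 2*θ*sin(3*pi*θ)/(3*pi**2) + 2*θ*cos(3*pi*θ)/(3*pi) - 2*sin(3*pi*θ)/(9*pi**2) - 2*cos(3*pi*θ)/(9*pi**3); evaluating from 0 to 1: ∫_{0}^{1} (-3*θ**2 - 2*θ) sin(3*pi*θ) dθ = ((2 - 15*pi**2)/(9*pi**3)) - (-2/(9*pi**3)) = (4 - 15*pi**2)/(9*pi**3).
Hence b_3 = 2·((4 - 15*pi**2)/(9*pi**3)) = 2*(4 - 15*pi**2)/(9*pi**3).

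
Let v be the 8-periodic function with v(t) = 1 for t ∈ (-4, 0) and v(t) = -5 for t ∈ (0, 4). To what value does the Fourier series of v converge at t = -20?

-2

t = -20 differs from t = -4 by -2 full period(s), and the series is 8-periodic.
At t = -4 the one-sided limits are v(-4^-) = -5 and v(-4^+) = 1.
By Dirichlet's theorem the series converges to their average, [(-5) + (1)]/2 = -2.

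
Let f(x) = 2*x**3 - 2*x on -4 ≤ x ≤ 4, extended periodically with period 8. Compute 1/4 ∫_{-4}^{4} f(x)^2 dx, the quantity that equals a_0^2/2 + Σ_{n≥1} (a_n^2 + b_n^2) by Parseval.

409984/105

1/4 ∫_{-4}^{4} f(x)^2 dx = 1/4 · (1639936/105) = 409984/105.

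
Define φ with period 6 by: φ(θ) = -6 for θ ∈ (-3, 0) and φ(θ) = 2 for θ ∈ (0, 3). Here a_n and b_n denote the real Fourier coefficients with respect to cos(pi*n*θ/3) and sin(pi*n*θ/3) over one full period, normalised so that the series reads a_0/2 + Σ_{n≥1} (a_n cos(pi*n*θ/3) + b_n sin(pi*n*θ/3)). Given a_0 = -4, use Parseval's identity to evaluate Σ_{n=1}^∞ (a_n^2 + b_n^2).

Parseval: a_0^2/2 + Σ_{n≥1} (a_n^2+b_n^2) = 1/3 ∫_{-3}^{3} φ(θ)^2 dθ = 40.
Subtract a_0^2/2 = 8: Σ (a_n^2+b_n^2) = 32.

32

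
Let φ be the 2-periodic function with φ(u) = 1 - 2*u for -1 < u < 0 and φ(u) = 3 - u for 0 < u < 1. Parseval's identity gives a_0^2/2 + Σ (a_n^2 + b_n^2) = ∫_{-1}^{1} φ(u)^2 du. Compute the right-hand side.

32/3

∫_{-1}^{1} φ(u)^2 du = 32/3.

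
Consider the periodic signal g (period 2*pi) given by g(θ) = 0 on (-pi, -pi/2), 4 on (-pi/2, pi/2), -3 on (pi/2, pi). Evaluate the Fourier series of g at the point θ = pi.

-3/2

At θ = pi the one-sided limits are g(pi^-) = -3 and g(pi^+) = 0.
By Dirichlet's theorem the series converges to their average, [(-3) + (0)]/2 = -3/2.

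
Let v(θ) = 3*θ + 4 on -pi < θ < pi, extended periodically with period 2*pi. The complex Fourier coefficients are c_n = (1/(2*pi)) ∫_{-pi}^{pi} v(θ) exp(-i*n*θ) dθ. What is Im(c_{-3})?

1

Since v is real-valued, Im(c_{-3}) = -(1/(2*pi)) ∫_{-pi}^{pi} v(θ) sin(-3*θ) dθ = b_{3}/2.
Integrating by parts (boundary term plus one more integral), an antiderivative of (3*θ + 4) sin(-3*θ) is θ*cos(3*θ) - sin(3*θ)/3 + 4*cos(3*θ)/3; evaluating from -pi to pi: ∫_{-pi}^{pi} (3*θ + 4) sin(-3*θ) dθ = (-pi - 4/3) - (-4/3 + pi) = -2*pi.
Hence Im(c_{-3}) = (-1/(2*pi))·(-2*pi) = 1.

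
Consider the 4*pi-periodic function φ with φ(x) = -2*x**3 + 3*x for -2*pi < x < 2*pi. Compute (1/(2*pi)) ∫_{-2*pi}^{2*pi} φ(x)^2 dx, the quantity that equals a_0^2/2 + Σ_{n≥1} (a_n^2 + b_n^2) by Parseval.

(1/(2*pi)) ∫_{-2*pi}^{2*pi} φ(x)^2 dx = (1/(2*pi)) · (16*pi**3*(-336*pi**2 + 105 + 320*pi**4)/35) = 8*pi**2*(-336*pi**2 + 105 + 320*pi**4)/35.

8*pi**2*(-336*pi**2 + 105 + 320*pi**4)/35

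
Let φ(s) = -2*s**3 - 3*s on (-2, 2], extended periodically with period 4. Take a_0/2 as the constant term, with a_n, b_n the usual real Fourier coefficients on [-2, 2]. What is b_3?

4*(16 - 33*pi**2)/(9*pi**3)

b_3 = 1/2 ∫_{-2}^{2} φ(s) sin(3*pi*s/2) ds.
φ is odd and sin(3*pi*s/2) is odd, so the integrand is even and b_3 = ∫_0^{2} φ(s) sin(3*pi*s/2) ds.
Integrating by parts three times (tabular method), an antiderivative of (-2*s**3 - 3*s) sin(3*pi*s/2) is 4*s**3*cos(3*pi*s/2)/(3*pi) - 8*s**2*sin(3*pi*s/2)/(3*pi**2) - 32*s*cos(3*pi*s/2)/(9*pi**3) + 2*s*cos(3*pi*s/2)/pi - 4*sin(3*pi*s/2)/(3*pi**2) + 64*sin(3*pi*s/2)/(27*pi**4); evaluating from 0 to 2: ∫_{0}^{2} (-2*s**3 - 3*s) sin(3*pi*s/2) ds = (4*(16 - 33*pi**2)/(9*pi**3)) - (0) = 4*(16 - 33*pi**2)/(9*pi**3).
Hence b_3 = 4*(16 - 33*pi**2)/(9*pi**3).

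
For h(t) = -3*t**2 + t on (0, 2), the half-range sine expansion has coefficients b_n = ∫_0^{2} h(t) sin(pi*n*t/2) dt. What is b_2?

10/pi

b_2 = ∫_0^{2} (-3*t**2 + t) sin(pi*t) dt.
Integrating by parts twice (tabular method), an antiderivative of (-3*t**2 + t) sin(pi*t) is 3*t**2*cos(pi*t)/pi - 6*t*sin(pi*t)/pi**2 - t*cos(pi*t)/pi + sin(pi*t)/pi**2 - 6*cos(pi*t)/pi**3; evaluating from 0 to 2: ∫_{0}^{2} (-3*t**2 + t) sin(pi*t) dt = (-6/pi**3 + 10/pi) - (-6/pi**3) = 10/pi.
Hence b_2 = 10/pi.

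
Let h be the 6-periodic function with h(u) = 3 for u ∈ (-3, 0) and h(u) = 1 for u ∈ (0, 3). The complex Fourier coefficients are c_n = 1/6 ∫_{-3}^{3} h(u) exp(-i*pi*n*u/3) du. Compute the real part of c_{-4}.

0

Since h is real-valued, Re(c_{-4}) = 1/6 ∫_{-3}^{3} h(u) cos(-4*pi*u/3) du = a_{4}/2.
Split the integral at the breakpoints.
Directly, an antiderivative of (3) cos(-4*pi*u/3) is 9*sin(4*pi*u/3)/(4*pi); evaluating from -3 to 0: ∫_{-3}^{0} (3) cos(-4*pi*u/3) du = (0) - (0) = 0.
Directly, an antiderivative of (1) cos(-4*pi*u/3) is 3*sin(4*pi*u/3)/(4*pi); evaluating from 0 to 3: ∫_{0}^{3} (1) cos(-4*pi*u/3) du = (0) - (0) = 0.
So ∫_{-3}^{3} h(u) cos(-4*pi*u/3) du = 0.
Hence Re(c_{-4}) = (1/6)·(0) = 0.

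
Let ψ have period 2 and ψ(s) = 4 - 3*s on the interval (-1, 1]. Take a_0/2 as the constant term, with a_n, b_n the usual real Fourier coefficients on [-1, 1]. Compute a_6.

0

a_6 = ∫_{-1}^{1} ψ(s) cos(6*pi*s) ds.
Integrating by parts (boundary term plus one more integral), an antiderivative of (4 - 3*s) cos(6*pi*s) is -s*sin(6*pi*s)/(2*pi) + 2*sin(6*pi*s)/(3*pi) - cos(6*pi*s)/(12*pi**2); evaluating from -1 to 1: ∫_{-1}^{1} (4 - 3*s) cos(6*pi*s) ds = (-1/(12*pi**2)) - (-1/(12*pi**2)) = 0.
Hence a_6 = 0.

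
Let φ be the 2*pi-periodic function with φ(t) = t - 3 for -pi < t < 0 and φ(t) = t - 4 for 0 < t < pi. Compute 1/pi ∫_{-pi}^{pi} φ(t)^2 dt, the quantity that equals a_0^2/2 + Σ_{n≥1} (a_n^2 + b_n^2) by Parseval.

-pi + 2*pi**2/3 + 25

1/pi ∫_{-pi}^{pi} φ(t)^2 dt = 1/pi · (pi*(-3*pi + 2*pi**2 + 75)/3) = -pi + 2*pi**2/3 + 25.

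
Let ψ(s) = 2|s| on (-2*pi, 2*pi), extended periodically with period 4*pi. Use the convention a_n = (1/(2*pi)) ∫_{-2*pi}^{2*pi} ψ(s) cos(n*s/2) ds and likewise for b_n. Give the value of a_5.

-16/(25*pi)

a_5 = (1/(2*pi)) ∫_{-2*pi}^{2*pi} ψ(s) cos(5*s/2) ds.
ψ is even and cos(5*s/2) is even, so the integrand is even and a_5 = 1/pi ∫_0^{2*pi} ψ(s) cos(5*s/2) ds.
Integrating by parts (boundary term plus one more integral), an antiderivative of (2*s) cos(5*s/2) is 4*s*sin(5*s/2)/5 + 8*cos(5*s/2)/25; evaluating from 0 to 2*pi: ∫_{0}^{2*pi} (2*s) cos(5*s/2) ds = (-8/25) - (8/25) = -16/25.
Hence a_5 = (1/pi)·(-16/25) = -16/(25*pi).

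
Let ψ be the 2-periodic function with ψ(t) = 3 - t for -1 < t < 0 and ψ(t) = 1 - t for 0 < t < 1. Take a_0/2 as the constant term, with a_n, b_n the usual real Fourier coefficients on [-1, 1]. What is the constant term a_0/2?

a_0 = ∫_{-1}^{1} ψ(t) dt = 4.
So the constant term a_0/2 = 2.

2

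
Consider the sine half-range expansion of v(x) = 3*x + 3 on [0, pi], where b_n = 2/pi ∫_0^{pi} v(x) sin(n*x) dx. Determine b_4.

-3/2

b_4 = 2/pi ∫_0^{pi} (3*x + 3) sin(4*x) dx.
Integrating by parts (boundary term plus one more integral), an antiderivative of (3*x + 3) sin(4*x) is -3*x*cos(4*x)/4 + 3*sin(4*x)/16 - 3*cos(4*x)/4; evaluating from 0 to pi: ∫_{0}^{pi} (3*x + 3) sin(4*x) dx = (-3*pi/4 - 3/4) - (-3/4) = -3*pi/4.
Hence b_4 = (2/pi)·(-3*pi/4) = -3/2.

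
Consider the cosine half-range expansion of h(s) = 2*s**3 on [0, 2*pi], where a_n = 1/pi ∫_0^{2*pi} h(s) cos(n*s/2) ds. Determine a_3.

a_3 = 1/pi ∫_0^{2*pi} (2*s**3) cos(3*s/2) ds.
Integrating by parts three times (tabular method), an antiderivative of (2*s**3) cos(3*s/2) is 4*s**3*sin(3*s/2)/3 + 8*s**2*cos(3*s/2)/3 - 32*s*sin(3*s/2)/9 - 64*cos(3*s/2)/27; evaluating from 0 to 2*pi: ∫_{0}^{2*pi} (2*s**3) cos(3*s/2) ds = (64/27 - 32*pi**2/3) - (-64/27) = 128/27 - 32*pi**2/3.
Hence a_3 = (1/pi)·(128/27 - 32*pi**2/3) = 32*(4 - 9*pi**2)/(27*pi).

32*(4 - 9*pi**2)/(27*pi)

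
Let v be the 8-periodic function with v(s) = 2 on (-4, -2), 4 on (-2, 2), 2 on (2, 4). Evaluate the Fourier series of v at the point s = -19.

s = -19 differs from s = -3 by -2 full period(s), and the series is 8-periodic.
v is continuous at s = -3 with value 2, so the series converges to 2 there.

2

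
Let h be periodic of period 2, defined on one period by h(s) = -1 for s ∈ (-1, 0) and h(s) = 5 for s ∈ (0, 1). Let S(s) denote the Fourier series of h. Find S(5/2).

s = 5/2 differs from s = 1/2 by 1 full period(s), and the series is 2-periodic.
h is continuous at s = 1/2 with value 5, so the series converges to 5 there.

5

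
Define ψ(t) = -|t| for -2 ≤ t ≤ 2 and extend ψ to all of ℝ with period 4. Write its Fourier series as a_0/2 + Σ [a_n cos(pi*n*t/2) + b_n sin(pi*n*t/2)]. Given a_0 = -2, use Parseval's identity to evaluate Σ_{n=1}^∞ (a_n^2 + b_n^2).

Parseval: a_0^2/2 + Σ_{n≥1} (a_n^2+b_n^2) = 1/2 ∫_{-2}^{2} ψ(t)^2 dt = 8/3.
Subtract a_0^2/2 = 2: Σ (a_n^2+b_n^2) = 2/3.

2/3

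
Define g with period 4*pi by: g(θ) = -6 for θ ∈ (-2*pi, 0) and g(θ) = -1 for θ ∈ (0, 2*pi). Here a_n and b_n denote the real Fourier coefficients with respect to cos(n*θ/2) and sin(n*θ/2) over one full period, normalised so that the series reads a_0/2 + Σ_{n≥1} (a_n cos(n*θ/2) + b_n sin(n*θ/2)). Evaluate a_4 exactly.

0

a_4 = (1/(2*pi)) ∫_{-2*pi}^{2*pi} g(θ) cos(2*θ) dθ.
Split the integral at the breakpoints.
Directly, an antiderivative of (-6) cos(2*θ) is -3*sin(2*θ); evaluating from -2*pi to 0: ∫_{-2*pi}^{0} (-6) cos(2*θ) dθ = (0) - (0) = 0.
Directly, an antiderivative of (-1) cos(2*θ) is -sin(2*θ)/2; evaluating from 0 to 2*pi: ∫_{0}^{2*pi} (-1) cos(2*θ) dθ = (0) - (0) = 0.
Summing the pieces and multiplying by (1/(2*pi)) gives a_4 = 0.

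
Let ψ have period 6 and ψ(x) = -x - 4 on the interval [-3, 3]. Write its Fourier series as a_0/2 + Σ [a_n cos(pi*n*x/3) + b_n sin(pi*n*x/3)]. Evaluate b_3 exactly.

b_3 = 1/3 ∫_{-3}^{3} ψ(x) sin(pi*x) dx.
Integrating by parts (boundary term plus one more integral), an antiderivative of (-x - 4) sin(pi*x) is x*cos(pi*x)/pi - sin(pi*x)/pi**2 + 4*cos(pi*x)/pi; evaluating from -3 to 3: ∫_{-3}^{3} (-x - 4) sin(pi*x) dx = (-7/pi) - (-1/pi) = -6/pi.
Hence b_3 = (1/3)·(-6/pi) = -2/pi.

-2/pi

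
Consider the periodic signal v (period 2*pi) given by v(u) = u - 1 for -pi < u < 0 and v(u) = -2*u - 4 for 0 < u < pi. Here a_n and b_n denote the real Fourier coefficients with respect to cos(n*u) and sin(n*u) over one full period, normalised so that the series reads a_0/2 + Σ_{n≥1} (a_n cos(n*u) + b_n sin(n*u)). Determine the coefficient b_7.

(-6 - pi)/(7*pi)

b_7 = 1/pi ∫_{-pi}^{pi} v(u) sin(7*u) du.
Split the integral at the breakpoints.
Integrating by parts (boundary term plus one more integral), an antiderivative of (u - 1) sin(7*u) is -u*cos(7*u)/7 + sin(7*u)/49 + cos(7*u)/7; evaluating from -pi to 0: ∫_{-pi}^{0} (u - 1) sin(7*u) du = (1/7) - (-pi/7 - 1/7) = 2/7 + pi/7.
Integrating by parts (boundary term plus one more integral), an antiderivative of (-2*u - 4) sin(7*u) is 2*u*cos(7*u)/7 - 2*sin(7*u)/49 + 4*cos(7*u)/7; evaluating from 0 to pi: ∫_{0}^{pi} (-2*u - 4) sin(7*u) du = (-2*pi/7 - 4/7) - (4/7) = -8/7 - 2*pi/7.
Summing the pieces and multiplying by (1/pi) gives b_7 = (-6 - pi)/(7*pi).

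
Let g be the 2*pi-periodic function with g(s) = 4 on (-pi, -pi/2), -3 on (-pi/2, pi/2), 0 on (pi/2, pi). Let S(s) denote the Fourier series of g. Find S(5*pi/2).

s = 5*pi/2 differs from s = pi/2 by 1 full period(s), and the series is 2*pi-periodic.
At s = pi/2 the one-sided limits are g(pi/2^-) = -3 and g(pi/2^+) = 0.
By Dirichlet's theorem the series converges to their average, [(-3) + (0)]/2 = -3/2.

-3/2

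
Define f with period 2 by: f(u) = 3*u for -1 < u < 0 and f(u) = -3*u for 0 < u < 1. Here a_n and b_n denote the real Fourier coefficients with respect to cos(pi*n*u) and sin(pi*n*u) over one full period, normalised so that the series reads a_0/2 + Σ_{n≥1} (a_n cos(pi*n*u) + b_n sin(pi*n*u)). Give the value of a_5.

12/(25*pi**2)

a_5 = ∫_{-1}^{1} f(u) cos(5*pi*u) du.
f is even and cos(5*pi*u) is even, so the integrand is even and a_5 = 2 ∫_0^{1} f(u) cos(5*pi*u) du.
Integrating by parts (boundary term plus one more integral), an antiderivative of (-3*u) cos(5*pi*u) is -3*u*sin(5*pi*u)/(5*pi) - 3*cos(5*pi*u)/(25*pi**2); evaluating from 0 to 1: ∫_{0}^{1} (-3*u) cos(5*pi*u) du = (3/(25*pi**2)) - (-3/(25*pi**2)) = 6/(25*pi**2).
Hence a_5 = 2·(6/(25*pi**2)) = 12/(25*pi**2).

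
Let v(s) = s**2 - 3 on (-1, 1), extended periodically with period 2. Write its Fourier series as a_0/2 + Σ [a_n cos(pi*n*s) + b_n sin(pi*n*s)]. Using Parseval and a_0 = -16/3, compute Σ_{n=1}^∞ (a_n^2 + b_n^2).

Parseval: a_0^2/2 + Σ_{n≥1} (a_n^2+b_n^2) = ∫_{-1}^{1} v(s)^2 ds = 72/5.
Subtract a_0^2/2 = 128/9: Σ (a_n^2+b_n^2) = 8/45.

8/45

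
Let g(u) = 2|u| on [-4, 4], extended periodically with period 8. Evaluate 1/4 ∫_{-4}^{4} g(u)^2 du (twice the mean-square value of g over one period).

1/4 ∫_{-4}^{4} g(u)^2 du = 1/4 · (512/3) = 128/3.

128/3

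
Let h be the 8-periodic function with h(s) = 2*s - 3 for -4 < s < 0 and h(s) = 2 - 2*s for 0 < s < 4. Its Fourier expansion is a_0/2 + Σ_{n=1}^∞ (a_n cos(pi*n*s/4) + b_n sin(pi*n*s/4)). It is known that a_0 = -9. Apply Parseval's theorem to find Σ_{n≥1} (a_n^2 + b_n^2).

Parseval: a_0^2/2 + Σ_{n≥1} (a_n^2+b_n^2) = 1/4 ∫_{-4}^{4} h(s)^2 ds = 191/3.
Subtract a_0^2/2 = 81/2: Σ (a_n^2+b_n^2) = 139/6.

139/6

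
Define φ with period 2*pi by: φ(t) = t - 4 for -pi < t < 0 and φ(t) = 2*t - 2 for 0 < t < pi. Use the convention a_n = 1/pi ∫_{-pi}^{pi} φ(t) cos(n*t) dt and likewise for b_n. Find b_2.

-3/2

b_2 = 1/pi ∫_{-pi}^{pi} φ(t) sin(2*t) dt.
Split the integral at the breakpoints.
Integrating by parts (boundary term plus one more integral), an antiderivative of (t - 4) sin(2*t) is -t*cos(2*t)/2 + sin(2*t)/4 + 2*cos(2*t); evaluating from -pi to 0: ∫_{-pi}^{0} (t - 4) sin(2*t) dt = (2) - (pi/2 + 2) = -pi/2.
Integrating by parts (boundary term plus one more integral), an antiderivative of (2*t - 2) sin(2*t) is -t*cos(2*t) + sin(2*t)/2 + cos(2*t); evaluating from 0 to pi: ∫_{0}^{pi} (2*t - 2) sin(2*t) dt = (1 - pi) - (1) = -pi.
Summing the pieces and multiplying by (1/pi) gives b_2 = -3/2.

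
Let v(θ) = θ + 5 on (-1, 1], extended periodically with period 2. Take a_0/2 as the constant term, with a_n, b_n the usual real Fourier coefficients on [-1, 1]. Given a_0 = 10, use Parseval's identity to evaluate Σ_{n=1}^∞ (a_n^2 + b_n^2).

2/3

Parseval: a_0^2/2 + Σ_{n≥1} (a_n^2+b_n^2) = ∫_{-1}^{1} v(θ)^2 dθ = 152/3.
Subtract a_0^2/2 = 50: Σ (a_n^2+b_n^2) = 2/3.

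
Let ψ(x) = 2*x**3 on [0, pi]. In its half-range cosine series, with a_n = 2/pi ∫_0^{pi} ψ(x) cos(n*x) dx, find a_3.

a_3 = 2/pi ∫_0^{pi} (2*x**3) cos(3*x) dx.
Integrating by parts three times (tabular method), an antiderivative of (2*x**3) cos(3*x) is 2*x**3*sin(3*x)/3 + 2*x**2*cos(3*x)/3 - 4*x*sin(3*x)/9 - 4*cos(3*x)/27; evaluating from 0 to pi: ∫_{0}^{pi} (2*x**3) cos(3*x) dx = (4/27 - 2*pi**2/3) - (-4/27) = 8/27 - 2*pi**2/3.
Hence a_3 = (2/pi)·(8/27 - 2*pi**2/3) = 4*(4 - 9*pi**2)/(27*pi).

4*(4 - 9*pi**2)/(27*pi)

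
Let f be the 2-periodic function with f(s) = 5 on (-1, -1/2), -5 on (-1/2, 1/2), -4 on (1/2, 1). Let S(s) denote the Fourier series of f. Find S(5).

s = 5 differs from s = 1 by 2 full period(s), and the series is 2-periodic.
At s = 1 the one-sided limits are f(1^-) = -4 and f(1^+) = 5.
By Dirichlet's theorem the series converges to their average, [(-4) + (5)]/2 = 1/2.

1/2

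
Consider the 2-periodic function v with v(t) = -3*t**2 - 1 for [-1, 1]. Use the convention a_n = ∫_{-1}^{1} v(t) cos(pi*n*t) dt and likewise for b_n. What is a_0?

a_0 = ∫_{-1}^{1} v(t) dt = -4.

-4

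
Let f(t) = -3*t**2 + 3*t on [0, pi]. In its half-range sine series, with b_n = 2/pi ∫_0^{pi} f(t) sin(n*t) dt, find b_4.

b_4 = 2/pi ∫_0^{pi} (-3*t**2 + 3*t) sin(4*t) dt.
Integrating by parts twice (tabular method), an antiderivative of (-3*t**2 + 3*t) sin(4*t) is 3*t**2*cos(4*t)/4 - 3*t*sin(4*t)/8 - 3*t*cos(4*t)/4 + 3*sin(4*t)/16 - 3*cos(4*t)/32; evaluating from 0 to pi: ∫_{0}^{pi} (-3*t**2 + 3*t) sin(4*t) dt = (-3*pi/4 - 3/32 + 3*pi**2/4) - (-3/32) = 3*pi*(-1 + pi)/4.
Hence b_4 = (2/pi)·(3*pi*(-1 + pi)/4) = -3/2 + 3*pi/2.

-3/2 + 3*pi/2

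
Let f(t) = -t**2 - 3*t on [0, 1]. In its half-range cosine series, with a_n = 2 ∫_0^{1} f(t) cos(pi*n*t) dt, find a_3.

a_3 = 2 ∫_0^{1} (-t**2 - 3*t) cos(3*pi*t) dt.
Integrating by parts twice (tabular method), an antiderivative of (-t**2 - 3*t) cos(3*pi*t) is -t**2*sin(3*pi*t)/(3*pi) - t*sin(3*pi*t)/pi - 2*t*cos(3*pi*t)/(9*pi**2) + 2*sin(3*pi*t)/(27*pi**3) - cos(3*pi*t)/(3*pi**2); evaluating from 0 to 1: ∫_{0}^{1} (-t**2 - 3*t) cos(3*pi*t) dt = (5/(9*pi**2)) - (-1/(3*pi**2)) = 8/(9*pi**2).
Hence a_3 = 2·(8/(9*pi**2)) = 16/(9*pi**2).

16/(9*pi**2)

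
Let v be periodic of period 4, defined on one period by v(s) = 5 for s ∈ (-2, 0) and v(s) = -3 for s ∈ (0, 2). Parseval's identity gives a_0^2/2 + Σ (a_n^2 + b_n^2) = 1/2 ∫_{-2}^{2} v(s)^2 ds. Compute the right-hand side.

1/2 ∫_{-2}^{2} v(s)^2 ds = 1/2 · (68) = 34.

34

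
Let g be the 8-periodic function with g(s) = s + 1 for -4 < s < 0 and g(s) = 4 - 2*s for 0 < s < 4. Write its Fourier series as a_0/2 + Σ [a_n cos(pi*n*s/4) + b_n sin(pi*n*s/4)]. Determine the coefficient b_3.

2/(3*pi)

b_3 = 1/4 ∫_{-4}^{4} g(s) sin(3*pi*s/4) ds.
Split the integral at the breakpoints.
Integrating by parts (boundary term plus one more integral), an antiderivative of (s + 1) sin(3*pi*s/4) is -4*s*cos(3*pi*s/4)/(3*pi) + 16*sin(3*pi*s/4)/(9*pi**2) - 4*cos(3*pi*s/4)/(3*pi); evaluating from -4 to 0: ∫_{-4}^{0} (s + 1) sin(3*pi*s/4) ds = (-4/(3*pi)) - (-4/pi) = 8/(3*pi).
Integrating by parts (boundary term plus one more integral), an antiderivative of (4 - 2*s) sin(3*pi*s/4) is 8*s*cos(3*pi*s/4)/(3*pi) - 32*sin(3*pi*s/4)/(9*pi**2) - 16*cos(3*pi*s/4)/(3*pi); evaluating from 0 to 4: ∫_{0}^{4} (4 - 2*s) sin(3*pi*s/4) ds = (-16/(3*pi)) - (-16/(3*pi)) = 0.
Summing the pieces and multiplying by (1/4) gives b_3 = 2/(3*pi).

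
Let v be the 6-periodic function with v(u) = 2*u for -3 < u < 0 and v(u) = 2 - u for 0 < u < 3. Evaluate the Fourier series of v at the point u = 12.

1

u = 12 differs from u = 0 by 2 full period(s), and the series is 6-periodic.
At u = 0 the one-sided limits are v(0^-) = 0 and v(0^+) = 2.
By Dirichlet's theorem the series converges to their average, [(0) + (2)]/2 = 1.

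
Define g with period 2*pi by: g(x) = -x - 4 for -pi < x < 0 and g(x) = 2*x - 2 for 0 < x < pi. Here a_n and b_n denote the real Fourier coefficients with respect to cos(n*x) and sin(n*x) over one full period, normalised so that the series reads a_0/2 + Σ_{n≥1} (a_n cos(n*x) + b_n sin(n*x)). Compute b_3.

b_3 = 1/pi ∫_{-pi}^{pi} g(x) sin(3*x) dx.
Split the integral at the breakpoints.
Integrating by parts (boundary term plus one more integral), an antiderivative of (-x - 4) sin(3*x) is x*cos(3*x)/3 - sin(3*x)/9 + 4*cos(3*x)/3; evaluating from -pi to 0: ∫_{-pi}^{0} (-x - 4) sin(3*x) dx = (4/3) - (-4/3 + pi/3) = 8/3 - pi/3.
Integrating by parts (boundary term plus one more integral), an antiderivative of (2*x - 2) sin(3*x) is -2*x*cos(3*x)/3 + 2*sin(3*x)/9 + 2*cos(3*x)/3; evaluating from 0 to pi: ∫_{0}^{pi} (2*x - 2) sin(3*x) dx = (-2/3 + 2*pi/3) - (2/3) = -4/3 + 2*pi/3.
Summing the pieces and multiplying by (1/pi) gives b_3 = (pi + 4)/(3*pi).

(pi + 4)/(3*pi)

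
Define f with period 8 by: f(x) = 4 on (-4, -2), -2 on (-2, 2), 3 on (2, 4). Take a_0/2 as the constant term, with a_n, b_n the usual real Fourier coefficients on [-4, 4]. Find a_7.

11/(7*pi)

a_7 = 1/4 ∫_{-4}^{4} f(x) cos(7*pi*x/4) dx.
Split the integral at the breakpoints.
Directly, an antiderivative of (4) cos(7*pi*x/4) is 16*sin(7*pi*x/4)/(7*pi); evaluating from -4 to -2: ∫_{-4}^{-2} (4) cos(7*pi*x/4) dx = (16/(7*pi)) - (0) = 16/(7*pi).
Directly, an antiderivative of (-2) cos(7*pi*x/4) is -8*sin(7*pi*x/4)/(7*pi); evaluating from -2 to 2: ∫_{-2}^{2} (-2) cos(7*pi*x/4) dx = (8/(7*pi)) - (-8/(7*pi)) = 16/(7*pi).
Directly, an antiderivative of (3) cos(7*pi*x/4) is 12*sin(7*pi*x/4)/(7*pi); evaluating from 2 to 4: ∫_{2}^{4} (3) cos(7*pi*x/4) dx = (0) - (-12/(7*pi)) = 12/(7*pi).
Summing the pieces and multiplying by (1/4) gives a_7 = 11/(7*pi).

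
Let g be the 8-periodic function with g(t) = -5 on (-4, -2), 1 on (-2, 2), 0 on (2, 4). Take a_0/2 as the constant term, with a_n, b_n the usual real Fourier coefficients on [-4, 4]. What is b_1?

b_1 = 1/4 ∫_{-4}^{4} g(t) sin(pi*t/4) dt.
Split the integral at the breakpoints.
Directly, an antiderivative of (-5) sin(pi*t/4) is 20*cos(pi*t/4)/pi; evaluating from -4 to -2: ∫_{-4}^{-2} (-5) sin(pi*t/4) dt = (0) - (-20/pi) = 20/pi.
Directly, an antiderivative of (1) sin(pi*t/4) is -4*cos(pi*t/4)/pi; evaluating from -2 to 2: ∫_{-2}^{2} (1) sin(pi*t/4) dt = (0) - (0) = 0.
∫_{2}^{4} (0) sin(pi*t/4) dt = 0.
Summing the pieces and multiplying by (1/4) gives b_1 = 5/pi.

5/pi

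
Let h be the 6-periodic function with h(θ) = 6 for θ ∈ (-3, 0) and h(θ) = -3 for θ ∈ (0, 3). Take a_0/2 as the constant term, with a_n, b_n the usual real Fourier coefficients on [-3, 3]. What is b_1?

b_1 = 1/3 ∫_{-3}^{3} h(θ) sin(pi*θ/3) dθ.
Split the integral at the breakpoints.
Directly, an antiderivative of (6) sin(pi*θ/3) is -18*cos(pi*θ/3)/pi; evaluating from -3 to 0: ∫_{-3}^{0} (6) sin(pi*θ/3) dθ = (-18/pi) - (18/pi) = -36/pi.
Directly, an antiderivative of (-3) sin(pi*θ/3) is 9*cos(pi*θ/3)/pi; evaluating from 0 to 3: ∫_{0}^{3} (-3) sin(pi*θ/3) dθ = (-9/pi) - (9/pi) = -18/pi.
Summing the pieces and multiplying by (1/3) gives b_1 = -18/pi.

-18/pi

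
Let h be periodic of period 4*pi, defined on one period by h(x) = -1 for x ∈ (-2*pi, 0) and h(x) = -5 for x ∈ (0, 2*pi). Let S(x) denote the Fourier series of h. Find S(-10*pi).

x = -10*pi differs from x = -2*pi by -2 full period(s), and the series is 4*pi-periodic.
At x = -2*pi the one-sided limits are h(-2*pi^-) = -5 and h(-2*pi^+) = -1.
By Dirichlet's theorem the series converges to their average, [(-5) + (-1)]/2 = -3.

-3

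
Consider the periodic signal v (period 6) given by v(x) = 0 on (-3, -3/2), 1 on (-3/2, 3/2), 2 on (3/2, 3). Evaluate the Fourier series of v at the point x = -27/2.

x = -27/2 differs from x = -3/2 by -2 full period(s), and the series is 6-periodic.
At x = -3/2 the one-sided limits are v(-3/2^-) = 0 and v(-3/2^+) = 1.
By Dirichlet's theorem the series converges to their average, [(0) + (1)]/2 = 1/2.

1/2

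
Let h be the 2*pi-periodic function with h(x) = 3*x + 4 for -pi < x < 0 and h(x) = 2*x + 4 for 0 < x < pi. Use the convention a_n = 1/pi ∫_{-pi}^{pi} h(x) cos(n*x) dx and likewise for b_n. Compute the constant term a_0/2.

a_0 = 1/pi ∫_{-pi}^{pi} h(x) dx = 1/pi · (pi*(16 - pi)/2) = 8 - pi/2.
So the constant term a_0/2 = 4 - pi/4.

4 - pi/4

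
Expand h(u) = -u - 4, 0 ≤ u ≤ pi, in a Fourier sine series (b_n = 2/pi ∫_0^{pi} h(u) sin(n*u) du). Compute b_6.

1/3

b_6 = 2/pi ∫_0^{pi} (-u - 4) sin(6*u) du.
Integrating by parts (boundary term plus one more integral), an antiderivative of (-u - 4) sin(6*u) is u*cos(6*u)/6 - sin(6*u)/36 + 2*cos(6*u)/3; evaluating from 0 to pi: ∫_{0}^{pi} (-u - 4) sin(6*u) du = (pi/6 + 2/3) - (2/3) = pi/6.
Hence b_6 = (2/pi)·(pi/6) = 1/3.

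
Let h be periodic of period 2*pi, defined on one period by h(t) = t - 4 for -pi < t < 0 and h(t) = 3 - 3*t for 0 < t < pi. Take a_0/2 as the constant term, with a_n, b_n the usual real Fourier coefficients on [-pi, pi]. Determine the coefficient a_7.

a_7 = 1/pi ∫_{-pi}^{pi} h(t) cos(7*t) dt.
Split the integral at the breakpoints.
Integrating by parts (boundary term plus one more integral), an antiderivative of (t - 4) cos(7*t) is t*sin(7*t)/7 - 4*sin(7*t)/7 + cos(7*t)/49; evaluating from -pi to 0: ∫_{-pi}^{0} (t - 4) cos(7*t) dt = (1/49) - (-1/49) = 2/49.
Integrating by parts (boundary term plus one more integral), an antiderivative of (3 - 3*t) cos(7*t) is -3*t*sin(7*t)/7 + 3*sin(7*t)/7 - 3*cos(7*t)/49; evaluating from 0 to pi: ∫_{0}^{pi} (3 - 3*t) cos(7*t) dt = (3/49) - (-3/49) = 6/49.
Summing the pieces and multiplying by (1/pi) gives a_7 = 8/(49*pi).

8/(49*pi)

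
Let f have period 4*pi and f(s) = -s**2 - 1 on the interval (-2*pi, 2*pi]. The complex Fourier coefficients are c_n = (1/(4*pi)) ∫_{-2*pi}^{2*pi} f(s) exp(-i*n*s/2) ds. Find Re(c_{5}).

Since f is real-valued, Re(c_{5}) = (1/(4*pi)) ∫_{-2*pi}^{2*pi} f(s) cos(5*s/2) ds = a_{5}/2.
f is even and cos(5*s/2) is even, so the integrand is even: ∫_{-2*pi}^{2*pi} f(s) cos(5*s/2) ds = 2∫_0^{2*pi} f(s) cos(5*s/2) ds.
Integrating by parts twice (tabular method), an antiderivative of (-s**2 - 1) cos(5*s/2) is -2*s**2*sin(5*s/2)/5 - 8*s*cos(5*s/2)/25 - 34*sin(5*s/2)/125; evaluating from 0 to 2*pi: ∫_{0}^{2*pi} (-s**2 - 1) cos(5*s/2) ds = (16*pi/25) - (0) = 16*pi/25.
So ∫_{-2*pi}^{2*pi} f(s) cos(5*s/2) ds = 32*pi/25.
Hence Re(c_{5}) = (1/(4*pi))·(32*pi/25) = 8/25.

8/25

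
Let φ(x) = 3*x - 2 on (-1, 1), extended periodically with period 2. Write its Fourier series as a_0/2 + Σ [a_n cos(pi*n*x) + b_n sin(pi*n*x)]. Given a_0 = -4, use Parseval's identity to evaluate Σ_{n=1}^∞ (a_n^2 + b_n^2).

6

Parseval: a_0^2/2 + Σ_{n≥1} (a_n^2+b_n^2) = ∫_{-1}^{1} φ(x)^2 dx = 14.
Subtract a_0^2/2 = 8: Σ (a_n^2+b_n^2) = 6.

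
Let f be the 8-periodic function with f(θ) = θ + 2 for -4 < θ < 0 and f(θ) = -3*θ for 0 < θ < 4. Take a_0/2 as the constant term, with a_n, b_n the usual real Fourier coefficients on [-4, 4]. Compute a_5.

32/(25*pi**2)

a_5 = 1/4 ∫_{-4}^{4} f(θ) cos(5*pi*θ/4) dθ.
Split the integral at the breakpoints.
Integrating by parts (boundary term plus one more integral), an antiderivative of (θ + 2) cos(5*pi*θ/4) is 4*θ*sin(5*pi*θ/4)/(5*pi) + 8*sin(5*pi*θ/4)/(5*pi) + 16*cos(5*pi*θ/4)/(25*pi**2); evaluating from -4 to 0: ∫_{-4}^{0} (θ + 2) cos(5*pi*θ/4) dθ = (16/(25*pi**2)) - (-16/(25*pi**2)) = 32/(25*pi**2).
Integrating by parts (boundary term plus one more integral), an antiderivative of (-3*θ) cos(5*pi*θ/4) is -12*θ*sin(5*pi*θ/4)/(5*pi) - 48*cos(5*pi*θ/4)/(25*pi**2); evaluating from 0 to 4: ∫_{0}^{4} (-3*θ) cos(5*pi*θ/4) dθ = (48/(25*pi**2)) - (-48/(25*pi**2)) = 96/(25*pi**2).
Summing the pieces and multiplying by (1/4) gives a_5 = 32/(25*pi**2).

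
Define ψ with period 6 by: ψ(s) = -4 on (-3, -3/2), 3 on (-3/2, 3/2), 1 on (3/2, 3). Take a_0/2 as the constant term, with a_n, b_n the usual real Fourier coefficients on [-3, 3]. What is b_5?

b_5 = 1/3 ∫_{-3}^{3} ψ(s) sin(5*pi*s/3) ds.
Split the integral at the breakpoints.
Directly, an antiderivative of (-4) sin(5*pi*s/3) is 12*cos(5*pi*s/3)/(5*pi); evaluating from -3 to -3/2: ∫_{-3}^{-3/2} (-4) sin(5*pi*s/3) ds = (0) - (-12/(5*pi)) = 12/(5*pi).
Directly, an antiderivative of (3) sin(5*pi*s/3) is -9*cos(5*pi*s/3)/(5*pi); evaluating from -3/2 to 3/2: ∫_{-3/2}^{3/2} (3) sin(5*pi*s/3) ds = (0) - (0) = 0.
Directly, an antiderivative of (1) sin(5*pi*s/3) is -3*cos(5*pi*s/3)/(5*pi); evaluating from 3/2 to 3: ∫_{3/2}^{3} (1) sin(5*pi*s/3) ds = (3/(5*pi)) - (0) = 3/(5*pi).
Summing the pieces and multiplying by (1/3) gives b_5 = 1/pi.

1/pi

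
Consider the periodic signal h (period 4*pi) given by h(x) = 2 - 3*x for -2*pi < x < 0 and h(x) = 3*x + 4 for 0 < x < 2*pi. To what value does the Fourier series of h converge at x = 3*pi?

2 + 3*pi

x = 3*pi differs from x = -pi by 1 full period(s), and the series is 4*pi-periodic.
h is continuous at x = -pi with value 2 + 3*pi, so the series converges to 2 + 3*pi there.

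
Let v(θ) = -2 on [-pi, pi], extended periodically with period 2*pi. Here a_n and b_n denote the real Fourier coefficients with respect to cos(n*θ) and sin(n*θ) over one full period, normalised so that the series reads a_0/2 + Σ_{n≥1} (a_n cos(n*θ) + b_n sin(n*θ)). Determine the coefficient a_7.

a_7 = 1/pi ∫_{-pi}^{pi} v(θ) cos(7*θ) dθ.
v is even and cos(7*θ) is even, so the integrand is even and a_7 = 2/pi ∫_0^{pi} v(θ) cos(7*θ) dθ.
Directly, an antiderivative of (-2) cos(7*θ) is -2*sin(7*θ)/7; evaluating from 0 to pi: ∫_{0}^{pi} (-2) cos(7*θ) dθ = (0) - (0) = 0.
Hence a_7 = (2/pi)·(0) = 0.

0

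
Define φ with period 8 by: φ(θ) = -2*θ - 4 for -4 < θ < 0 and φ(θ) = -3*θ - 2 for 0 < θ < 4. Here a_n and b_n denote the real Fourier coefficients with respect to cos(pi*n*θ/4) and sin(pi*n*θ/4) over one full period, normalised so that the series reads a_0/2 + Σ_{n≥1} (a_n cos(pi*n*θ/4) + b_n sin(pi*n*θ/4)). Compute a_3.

8/(9*pi**2)

a_3 = 1/4 ∫_{-4}^{4} φ(θ) cos(3*pi*θ/4) dθ.
Split the integral at the breakpoints.
Integrating by parts (boundary term plus one more integral), an antiderivative of (-2*θ - 4) cos(3*pi*θ/4) is -8*θ*sin(3*pi*θ/4)/(3*pi) - 16*sin(3*pi*θ/4)/(3*pi) - 32*cos(3*pi*θ/4)/(9*pi**2); evaluating from -4 to 0: ∫_{-4}^{0} (-2*θ - 4) cos(3*pi*θ/4) dθ = (-32/(9*pi**2)) - (32/(9*pi**2)) = -64/(9*pi**2).
Integrating by parts (boundary term plus one more integral), an antiderivative of (-3*θ - 2) cos(3*pi*θ/4) is -4*θ*sin(3*pi*θ/4)/pi - 8*sin(3*pi*θ/4)/(3*pi) - 16*cos(3*pi*θ/4)/(3*pi**2); evaluating from 0 to 4: ∫_{0}^{4} (-3*θ - 2) cos(3*pi*θ/4) dθ = (16/(3*pi**2)) - (-16/(3*pi**2)) = 32/(3*pi**2).
Summing the pieces and multiplying by (1/4) gives a_3 = 8/(9*pi**2).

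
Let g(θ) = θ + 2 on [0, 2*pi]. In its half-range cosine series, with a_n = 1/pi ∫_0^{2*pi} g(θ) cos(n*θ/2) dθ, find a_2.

a_2 = 1/pi ∫_0^{2*pi} (θ + 2) cos(θ) dθ.
Integrating by parts (boundary term plus one more integral), an antiderivative of (θ + 2) cos(θ) is θ*sin(θ) + 2*sin(θ) + cos(θ); evaluating from 0 to 2*pi: ∫_{0}^{2*pi} (θ + 2) cos(θ) dθ = (1) - (1) = 0.
Hence a_2 = (1/pi)·(0) = 0.

0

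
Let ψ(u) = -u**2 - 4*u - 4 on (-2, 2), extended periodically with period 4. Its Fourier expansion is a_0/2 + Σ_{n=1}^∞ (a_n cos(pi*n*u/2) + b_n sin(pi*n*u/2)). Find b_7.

b_7 = 1/2 ∫_{-2}^{2} ψ(u) sin(7*pi*u/2) du.
Integrating by parts twice (tabular method), an antiderivative of (-u**2 - 4*u - 4) sin(7*pi*u/2) is 2*u**2*cos(7*pi*u/2)/(7*pi) - 8*u*sin(7*pi*u/2)/(49*pi**2) + 8*u*cos(7*pi*u/2)/(7*pi) - 16*sin(7*pi*u/2)/(49*pi**2) - 16*cos(7*pi*u/2)/(343*pi**3) + 8*cos(7*pi*u/2)/(7*pi); evaluating from -2 to 2: ∫_{-2}^{2} (-u**2 - 4*u - 4) sin(7*pi*u/2) du = (16*(1 - 98*pi**2)/(343*pi**3)) - (16/(343*pi**3)) = -32/(7*pi).
Hence b_7 = (1/2)·(-32/(7*pi)) = -16/(7*pi).

-16/(7*pi)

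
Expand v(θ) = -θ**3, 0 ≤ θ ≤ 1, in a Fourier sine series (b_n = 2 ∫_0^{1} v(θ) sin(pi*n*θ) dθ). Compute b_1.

-2/pi + 12/pi**3

b_1 = 2 ∫_0^{1} (-θ**3) sin(pi*θ) dθ.
Integrating by parts three times (tabular method), an antiderivative of (-θ**3) sin(pi*θ) is θ**3*cos(pi*θ)/pi - 3*θ**2*sin(pi*θ)/pi**2 - 6*θ*cos(pi*θ)/pi**3 + 6*sin(pi*θ)/pi**4; evaluating from 0 to 1: ∫_{0}^{1} (-θ**3) sin(pi*θ) dθ = ((6 - pi**2)/pi**3) - (0) = (6 - pi**2)/pi**3.
Hence b_1 = 2·((6 - pi**2)/pi**3) = -2/pi + 12/pi**3.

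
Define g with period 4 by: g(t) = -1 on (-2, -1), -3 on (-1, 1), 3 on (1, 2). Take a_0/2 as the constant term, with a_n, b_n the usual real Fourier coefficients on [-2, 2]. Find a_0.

-2

a_0 = 1/2 ∫_{-2}^{2} g(t) dt = 1/2 · (-4) = -2.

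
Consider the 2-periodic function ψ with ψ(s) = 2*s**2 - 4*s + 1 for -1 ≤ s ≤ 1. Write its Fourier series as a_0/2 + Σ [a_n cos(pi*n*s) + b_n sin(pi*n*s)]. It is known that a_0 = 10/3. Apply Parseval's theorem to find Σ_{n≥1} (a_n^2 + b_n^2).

512/45

Parseval: a_0^2/2 + Σ_{n≥1} (a_n^2+b_n^2) = ∫_{-1}^{1} ψ(s)^2 ds = 254/15.
Subtract a_0^2/2 = 50/9: Σ (a_n^2+b_n^2) = 512/45.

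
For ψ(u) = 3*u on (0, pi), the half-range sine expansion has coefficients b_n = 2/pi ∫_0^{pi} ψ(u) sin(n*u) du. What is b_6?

-1

b_6 = 2/pi ∫_0^{pi} (3*u) sin(6*u) du.
Integrating by parts (boundary term plus one more integral), an antiderivative of (3*u) sin(6*u) is -u*cos(6*u)/2 + sin(6*u)/12; evaluating from 0 to pi: ∫_{0}^{pi} (3*u) sin(6*u) du = (-pi/2) - (0) = -pi/2.
Hence b_6 = (2/pi)·(-pi/2) = -1.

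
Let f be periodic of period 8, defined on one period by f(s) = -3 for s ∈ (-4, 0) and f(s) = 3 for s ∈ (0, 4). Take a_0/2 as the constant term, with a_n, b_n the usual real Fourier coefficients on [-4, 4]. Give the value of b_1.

12/pi

b_1 = 1/4 ∫_{-4}^{4} f(s) sin(pi*s/4) ds.
f is odd and sin(pi*s/4) is odd, so the integrand is even and b_1 = 1/2 ∫_0^{4} f(s) sin(pi*s/4) ds.
Directly, an antiderivative of (3) sin(pi*s/4) is -12*cos(pi*s/4)/pi; evaluating from 0 to 4: ∫_{0}^{4} (3) sin(pi*s/4) ds = (12/pi) - (-12/pi) = 24/pi.
Hence b_1 = (1/2)·(24/pi) = 12/pi.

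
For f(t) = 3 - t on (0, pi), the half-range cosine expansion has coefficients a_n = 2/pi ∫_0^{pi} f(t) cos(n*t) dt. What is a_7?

a_7 = 2/pi ∫_0^{pi} (3 - t) cos(7*t) dt.
Integrating by parts (boundary term plus one more integral), an antiderivative of (3 - t) cos(7*t) is -t*sin(7*t)/7 + 3*sin(7*t)/7 - cos(7*t)/49; evaluating from 0 to pi: ∫_{0}^{pi} (3 - t) cos(7*t) dt = (1/49) - (-1/49) = 2/49.
Hence a_7 = (2/pi)·(2/49) = 4/(49*pi).

4/(49*pi)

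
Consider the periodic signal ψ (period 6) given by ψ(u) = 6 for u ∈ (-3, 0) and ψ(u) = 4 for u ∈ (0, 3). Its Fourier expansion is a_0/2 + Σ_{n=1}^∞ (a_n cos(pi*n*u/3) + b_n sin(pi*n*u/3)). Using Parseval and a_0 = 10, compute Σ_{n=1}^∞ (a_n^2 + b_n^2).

2

Parseval: a_0^2/2 + Σ_{n≥1} (a_n^2+b_n^2) = 1/3 ∫_{-3}^{3} ψ(u)^2 du = 52.
Subtract a_0^2/2 = 50: Σ (a_n^2+b_n^2) = 2.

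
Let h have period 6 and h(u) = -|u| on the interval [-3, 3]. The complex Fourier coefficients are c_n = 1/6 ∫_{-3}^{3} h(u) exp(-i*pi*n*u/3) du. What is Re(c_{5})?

Since h is real-valued, Re(c_{5}) = 1/6 ∫_{-3}^{3} h(u) cos(5*pi*u/3) du = a_{5}/2.
h is even and cos(5*pi*u/3) is even, so the integrand is even: ∫_{-3}^{3} h(u) cos(5*pi*u/3) du = 2∫_0^{3} h(u) cos(5*pi*u/3) du.
Integrating by parts (boundary term plus one more integral), an antiderivative of (-u) cos(5*pi*u/3) is -3*u*sin(5*pi*u/3)/(5*pi) - 9*cos(5*pi*u/3)/(25*pi**2); evaluating from 0 to 3: ∫_{0}^{3} (-u) cos(5*pi*u/3) du = (9/(25*pi**2)) - (-9/(25*pi**2)) = 18/(25*pi**2).
So ∫_{-3}^{3} h(u) cos(5*pi*u/3) du = 36/(25*pi**2).
Hence Re(c_{5}) = (1/6)·(36/(25*pi**2)) = 6/(25*pi**2).

6/(25*pi**2)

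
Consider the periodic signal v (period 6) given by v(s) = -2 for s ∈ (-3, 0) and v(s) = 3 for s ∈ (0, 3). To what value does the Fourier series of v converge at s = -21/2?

3

s = -21/2 differs from s = 3/2 by -2 full period(s), and the series is 6-periodic.
v is continuous at s = 3/2 with value 3, so the series converges to 3 there.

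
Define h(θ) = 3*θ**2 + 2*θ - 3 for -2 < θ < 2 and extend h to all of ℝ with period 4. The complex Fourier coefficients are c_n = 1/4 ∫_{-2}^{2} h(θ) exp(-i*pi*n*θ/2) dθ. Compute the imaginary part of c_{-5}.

Since h is real-valued, Im(c_{-5}) = -1/4 ∫_{-2}^{2} h(θ) sin(-5*pi*θ/2) dθ = b_{5}/2.
Integrating by parts twice (tabular method), an antiderivative of (3*θ**2 + 2*θ - 3) sin(-5*pi*θ/2) is 6*θ**2*cos(5*pi*θ/2)/(5*pi) - 24*θ*sin(5*pi*θ/2)/(25*pi**2) + 4*θ*cos(5*pi*θ/2)/(5*pi) - 8*sin(5*pi*θ/2)/(25*pi**2) - 6*cos(5*pi*θ/2)/(5*pi) - 48*cos(5*pi*θ/2)/(125*pi**3); evaluating from -2 to 2: ∫_{-2}^{2} (3*θ**2 + 2*θ - 3) sin(-5*pi*θ/2) dθ = (2*(24 - 325*pi**2)/(125*pi**3)) - (-2/pi + 48/(125*pi**3)) = -16/(5*pi).
Hence Im(c_{-5}) = (-1/4)·(-16/(5*pi)) = 4/(5*pi).

4/(5*pi)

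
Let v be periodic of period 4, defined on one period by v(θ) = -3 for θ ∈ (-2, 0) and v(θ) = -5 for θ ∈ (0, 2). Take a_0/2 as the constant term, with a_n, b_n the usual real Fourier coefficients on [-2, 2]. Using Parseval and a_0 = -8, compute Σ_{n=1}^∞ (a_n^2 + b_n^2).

2

Parseval: a_0^2/2 + Σ_{n≥1} (a_n^2+b_n^2) = 1/2 ∫_{-2}^{2} v(θ)^2 dθ = 34.
Subtract a_0^2/2 = 32: Σ (a_n^2+b_n^2) = 2.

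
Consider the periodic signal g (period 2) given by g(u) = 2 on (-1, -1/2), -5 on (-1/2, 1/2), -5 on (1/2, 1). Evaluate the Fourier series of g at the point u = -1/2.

At u = -1/2 the one-sided limits are g(-1/2^-) = 2 and g(-1/2^+) = -5.
By Dirichlet's theorem the series converges to their average, [(2) + (-5)]/2 = -3/2.

-3/2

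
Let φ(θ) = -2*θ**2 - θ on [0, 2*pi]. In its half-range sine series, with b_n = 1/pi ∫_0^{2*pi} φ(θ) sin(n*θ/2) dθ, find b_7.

4*(-196*pi**2 - 49*pi + 16)/(343*pi)

b_7 = 1/pi ∫_0^{2*pi} (-2*θ**2 - θ) sin(7*θ/2) dθ.
Integrating by parts twice (tabular method), an antiderivative of (-2*θ**2 - θ) sin(7*θ/2) is 4*θ**2*cos(7*θ/2)/7 - 16*θ*sin(7*θ/2)/49 + 2*θ*cos(7*θ/2)/7 - 4*sin(7*θ/2)/49 - 32*cos(7*θ/2)/343; evaluating from 0 to 2*pi: ∫_{0}^{2*pi} (-2*θ**2 - θ) sin(7*θ/2) dθ = (-16*pi**2/7 - 4*pi/7 + 32/343) - (-32/343) = -16*pi**2/7 - 4*pi/7 + 64/343.
Hence b_7 = (1/pi)·(-16*pi**2/7 - 4*pi/7 + 64/343) = 4*(-196*pi**2 - 49*pi + 16)/(343*pi).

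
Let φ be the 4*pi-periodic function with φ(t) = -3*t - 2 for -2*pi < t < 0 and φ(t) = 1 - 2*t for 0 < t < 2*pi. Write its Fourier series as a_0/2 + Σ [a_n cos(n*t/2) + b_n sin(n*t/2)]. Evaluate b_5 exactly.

-2 + 6/(5*pi)

b_5 = (1/(2*pi)) ∫_{-2*pi}^{2*pi} φ(t) sin(5*t/2) dt.
Split the integral at the breakpoints.
Integrating by parts (boundary term plus one more integral), an antiderivative of (-3*t - 2) sin(5*t/2) is 6*t*cos(5*t/2)/5 - 12*sin(5*t/2)/25 + 4*cos(5*t/2)/5; evaluating from -2*pi to 0: ∫_{-2*pi}^{0} (-3*t - 2) sin(5*t/2) dt = (4/5) - (-4/5 + 12*pi/5) = 8/5 - 12*pi/5.
Integrating by parts (boundary term plus one more integral), an antiderivative of (1 - 2*t) sin(5*t/2) is 4*t*cos(5*t/2)/5 - 8*sin(5*t/2)/25 - 2*cos(5*t/2)/5; evaluating from 0 to 2*pi: ∫_{0}^{2*pi} (1 - 2*t) sin(5*t/2) dt = (2/5 - 8*pi/5) - (-2/5) = 4/5 - 8*pi/5.
Summing the pieces and multiplying by (1/(2*pi)) gives b_5 = -2 + 6/(5*pi).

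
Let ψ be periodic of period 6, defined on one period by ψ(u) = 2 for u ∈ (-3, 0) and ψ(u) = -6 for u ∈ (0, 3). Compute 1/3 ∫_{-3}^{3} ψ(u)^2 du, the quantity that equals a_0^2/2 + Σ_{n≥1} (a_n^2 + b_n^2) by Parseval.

40

1/3 ∫_{-3}^{3} ψ(u)^2 du = 1/3 · (120) = 40.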